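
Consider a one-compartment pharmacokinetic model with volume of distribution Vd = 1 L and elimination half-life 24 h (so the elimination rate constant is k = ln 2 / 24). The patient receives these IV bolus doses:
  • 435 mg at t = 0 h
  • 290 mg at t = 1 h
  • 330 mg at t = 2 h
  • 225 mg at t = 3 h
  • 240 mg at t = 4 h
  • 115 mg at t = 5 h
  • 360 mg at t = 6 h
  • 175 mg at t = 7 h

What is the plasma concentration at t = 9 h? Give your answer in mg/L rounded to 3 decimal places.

k = ln 2 / 24 = 0.02888 per h
Dose 1 (435 mg at t=0 h): 435·exp(−0.02888·9) = 335.431 mg/L
Dose 2 (290 mg at t=1 h): 290·exp(−0.02888·8) = 230.173 mg/L
Dose 3 (330 mg at t=2 h): 330·exp(−0.02888·7) = 269.596 mg/L
Dose 4 (225 mg at t=3 h): 225·exp(−0.02888·6) = 189.202 mg/L
Dose 5 (240 mg at t=4 h): 240·exp(−0.02888·5) = 207.729 mg/L
Dose 6 (115 mg at t=5 h): 115·exp(−0.02888·4) = 102.453 mg/L
Dose 7 (360 mg at t=6 h): 360·exp(−0.02888·3) = 330.121 mg/L
Dose 8 (175 mg at t=7 h): 175·exp(−0.02888·2) = 165.178 mg/L
C(9) = 335.431 + 230.173 + 269.596 + 189.202 + 207.729 + 102.453 + 330.121 + 165.178 = 1829.883 mg/L

1829.883 mg/L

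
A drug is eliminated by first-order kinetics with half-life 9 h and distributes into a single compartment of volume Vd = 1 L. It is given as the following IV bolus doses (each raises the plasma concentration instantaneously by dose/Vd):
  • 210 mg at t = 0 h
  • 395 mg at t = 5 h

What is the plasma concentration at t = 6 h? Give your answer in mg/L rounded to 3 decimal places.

498.012 mg/L

k = ln 2 / 9 = 0.07702 per h
Dose 1 (210 mg at t=0 h): 210·exp(−0.07702·6) = 132.292 mg/L
Dose 2 (395 mg at t=5 h): 395·exp(−0.07702·1) = 365.721 mg/L
C(6) = 132.292 + 365.721 = 498.012 mg/L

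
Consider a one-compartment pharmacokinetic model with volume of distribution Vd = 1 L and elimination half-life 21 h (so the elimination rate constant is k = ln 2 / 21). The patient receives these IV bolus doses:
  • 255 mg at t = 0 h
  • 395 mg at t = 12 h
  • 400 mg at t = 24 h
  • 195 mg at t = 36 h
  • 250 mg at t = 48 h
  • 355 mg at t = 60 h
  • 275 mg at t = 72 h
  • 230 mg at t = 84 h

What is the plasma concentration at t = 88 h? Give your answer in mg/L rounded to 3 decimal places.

700.908 mg/L

k = ln 2 / 21 = 0.03301 per h
Dose 1 (255 mg at t=0 h): 255·exp(−0.03301·88) = 13.966 mg/L
Dose 2 (395 mg at t=12 h): 395·exp(−0.03301·76) = 32.148 mg/L
Dose 3 (400 mg at t=24 h): 400·exp(−0.03301·64) = 48.377 mg/L
Dose 4 (195 mg at t=36 h): 195·exp(−0.03301·52) = 35.045 mg/L
Dose 5 (250 mg at t=48 h): 250·exp(−0.03301·40) = 66.765 mg/L
Dose 6 (355 mg at t=60 h): 355·exp(−0.03301·28) = 140.882 mg/L
Dose 7 (275 mg at t=72 h): 275·exp(−0.03301·16) = 162.172 mg/L
Dose 8 (230 mg at t=84 h): 230·exp(−0.03301·4) = 201.553 mg/L
C(88) = 13.966 + 32.148 + 48.377 + 35.045 + 66.765 + 140.882 + 162.172 + 201.553 = 700.908 mg/L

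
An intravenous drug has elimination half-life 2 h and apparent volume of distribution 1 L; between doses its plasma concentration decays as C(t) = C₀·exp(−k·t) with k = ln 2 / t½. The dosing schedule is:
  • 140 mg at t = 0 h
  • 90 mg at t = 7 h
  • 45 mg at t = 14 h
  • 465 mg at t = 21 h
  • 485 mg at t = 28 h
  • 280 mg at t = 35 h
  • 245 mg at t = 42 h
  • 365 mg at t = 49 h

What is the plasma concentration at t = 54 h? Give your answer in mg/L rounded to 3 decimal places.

68.803 mg/L

k = ln 2 / 2 = 0.34657 per h
Dose 1 (140 mg at t=0 h): 140·exp(−0.34657·54) = 0.000 mg/L
Dose 2 (90 mg at t=7 h): 90·exp(−0.34657·47) = 0.000 mg/L
Dose 3 (45 mg at t=14 h): 45·exp(−0.34657·40) = 0.000 mg/L
Dose 4 (465 mg at t=21 h): 465·exp(−0.34657·33) = 0.005 mg/L
Dose 5 (485 mg at t=28 h): 485·exp(−0.34657·26) = 0.059 mg/L
Dose 6 (280 mg at t=35 h): 280·exp(−0.34657·19) = 0.387 mg/L
Dose 7 (245 mg at t=42 h): 245·exp(−0.34657·12) = 3.828 mg/L
Dose 8 (365 mg at t=49 h): 365·exp(−0.34657·5) = 64.523 mg/L
C(54) = 0.000 + 0.000 + 0.000 + 0.005 + 0.059 + 0.387 + 3.828 + 64.523 = 68.803 mg/L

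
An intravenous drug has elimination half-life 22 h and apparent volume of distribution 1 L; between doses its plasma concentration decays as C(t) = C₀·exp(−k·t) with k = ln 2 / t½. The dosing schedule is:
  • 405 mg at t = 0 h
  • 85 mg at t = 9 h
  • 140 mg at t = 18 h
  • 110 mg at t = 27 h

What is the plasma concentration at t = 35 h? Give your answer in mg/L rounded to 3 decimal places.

k = ln 2 / 22 = 0.03151 per h
Dose 1 (405 mg at t=0 h): 405·exp(−0.03151·35) = 134.445 mg/L
Dose 2 (85 mg at t=9 h): 85·exp(−0.03151·26) = 37.468 mg/L
Dose 3 (140 mg at t=18 h): 140·exp(−0.03151·17) = 81.943 mg/L
Dose 4 (110 mg at t=27 h): 110·exp(−0.03151·8) = 85.492 mg/L
C(35) = 134.445 + 37.468 + 81.943 + 85.492 = 339.348 mg/L

339.348 mg/L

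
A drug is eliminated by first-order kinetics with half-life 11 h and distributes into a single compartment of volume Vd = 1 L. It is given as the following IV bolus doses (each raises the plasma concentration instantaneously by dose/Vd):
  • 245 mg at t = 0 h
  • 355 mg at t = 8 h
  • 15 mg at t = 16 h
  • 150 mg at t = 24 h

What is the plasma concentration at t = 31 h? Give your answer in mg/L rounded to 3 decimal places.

220.397 mg/L

k = ln 2 / 11 = 0.06301 per h
Dose 1 (245 mg at t=0 h): 245·exp(−0.06301·31) = 34.738 mg/L
Dose 2 (355 mg at t=8 h): 355·exp(−0.06301·23) = 83.330 mg/L
Dose 3 (15 mg at t=16 h): 15·exp(−0.06301·15) = 5.829 mg/L
Dose 4 (150 mg at t=24 h): 150·exp(−0.06301·7) = 96.500 mg/L
C(31) = 34.738 + 83.330 + 5.829 + 96.500 = 220.397 mg/L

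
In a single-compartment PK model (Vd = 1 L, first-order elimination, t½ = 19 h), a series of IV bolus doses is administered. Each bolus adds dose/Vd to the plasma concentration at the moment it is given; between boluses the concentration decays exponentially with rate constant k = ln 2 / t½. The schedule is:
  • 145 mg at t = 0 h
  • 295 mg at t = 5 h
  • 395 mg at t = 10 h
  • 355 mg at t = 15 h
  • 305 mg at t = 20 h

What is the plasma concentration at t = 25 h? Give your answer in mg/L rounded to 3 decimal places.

929.623 mg/L

k = ln 2 / 19 = 0.03648 per h
Dose 1 (145 mg at t=0 h): 145·exp(−0.03648·25) = 58.247 mg/L
Dose 2 (295 mg at t=5 h): 295·exp(−0.03648·20) = 142.216 mg/L
Dose 3 (395 mg at t=10 h): 395·exp(−0.03648·15) = 228.529 mg/L
Dose 4 (355 mg at t=15 h): 355·exp(−0.03648·10) = 246.486 mg/L
Dose 5 (305 mg at t=20 h): 305·exp(−0.03648·5) = 254.145 mg/L
C(25) = 58.247 + 142.216 + 228.529 + 246.486 + 254.145 = 929.623 mg/L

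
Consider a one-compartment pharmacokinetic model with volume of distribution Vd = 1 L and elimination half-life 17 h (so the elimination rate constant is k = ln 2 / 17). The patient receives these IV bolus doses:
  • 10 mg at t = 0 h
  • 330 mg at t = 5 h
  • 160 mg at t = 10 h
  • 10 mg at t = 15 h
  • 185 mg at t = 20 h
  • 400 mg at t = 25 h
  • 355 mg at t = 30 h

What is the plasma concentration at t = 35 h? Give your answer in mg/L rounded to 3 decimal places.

817.622 mg/L

k = ln 2 / 17 = 0.04077 per h
Dose 1 (10 mg at t=0 h): 10·exp(−0.04077·35) = 2.400 mg/L
Dose 2 (330 mg at t=5 h): 330·exp(−0.04077·30) = 97.115 mg/L
Dose 3 (160 mg at t=10 h): 160·exp(−0.04077·25) = 57.734 mg/L
Dose 4 (10 mg at t=15 h): 10·exp(−0.04077·20) = 4.424 mg/L
Dose 5 (185 mg at t=20 h): 185·exp(−0.04077·15) = 100.359 mg/L
Dose 6 (400 mg at t=25 h): 400·exp(−0.04077·10) = 266.062 mg/L
Dose 7 (355 mg at t=30 h): 355·exp(−0.04077·5) = 289.528 mg/L
C(35) = 2.400 + 97.115 + 57.734 + 4.424 + 100.359 + 266.062 + 289.528 = 817.622 mg/L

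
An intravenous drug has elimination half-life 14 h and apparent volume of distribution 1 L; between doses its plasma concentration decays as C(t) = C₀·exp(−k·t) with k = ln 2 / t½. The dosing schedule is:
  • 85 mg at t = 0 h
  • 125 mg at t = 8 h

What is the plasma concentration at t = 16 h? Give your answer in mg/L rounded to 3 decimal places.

k = ln 2 / 14 = 0.04951 per h
Dose 1 (85 mg at t=0 h): 85·exp(−0.04951·16) = 38.493 mg/L
Dose 2 (125 mg at t=8 h): 125·exp(−0.04951·8) = 84.119 mg/L
C(16) = 38.493 + 84.119 = 122.612 mg/L

122.612 mg/L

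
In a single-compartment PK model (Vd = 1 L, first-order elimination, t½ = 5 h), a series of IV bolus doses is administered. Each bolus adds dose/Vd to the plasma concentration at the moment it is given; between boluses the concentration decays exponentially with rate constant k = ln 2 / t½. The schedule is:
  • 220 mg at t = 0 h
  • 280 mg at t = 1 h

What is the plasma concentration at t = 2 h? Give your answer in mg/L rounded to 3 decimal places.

410.483 mg/L

k = ln 2 / 5 = 0.13863 per h
Dose 1 (220 mg at t=0 h): 220·exp(−0.13863·2) = 166.729 mg/L
Dose 2 (280 mg at t=1 h): 280·exp(−0.13863·1) = 243.754 mg/L
C(2) = 166.729 + 243.754 = 410.483 mg/L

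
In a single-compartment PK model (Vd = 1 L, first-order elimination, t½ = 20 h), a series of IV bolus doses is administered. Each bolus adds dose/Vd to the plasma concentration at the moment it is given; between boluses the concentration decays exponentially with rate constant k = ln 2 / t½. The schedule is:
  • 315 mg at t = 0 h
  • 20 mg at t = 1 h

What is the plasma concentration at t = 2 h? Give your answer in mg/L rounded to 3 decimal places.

313.224 mg/L

k = ln 2 / 20 = 0.03466 per h
Dose 1 (315 mg at t=0 h): 315·exp(−0.03466·2) = 293.905 mg/L
Dose 2 (20 mg at t=1 h): 20·exp(−0.03466·1) = 19.319 mg/L
C(2) = 293.905 + 19.319 = 313.224 mg/L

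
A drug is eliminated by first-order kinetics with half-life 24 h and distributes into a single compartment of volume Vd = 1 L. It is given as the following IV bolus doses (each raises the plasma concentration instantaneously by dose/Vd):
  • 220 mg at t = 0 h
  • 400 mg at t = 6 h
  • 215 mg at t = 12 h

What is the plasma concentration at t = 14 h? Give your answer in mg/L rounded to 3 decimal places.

k = ln 2 / 24 = 0.02888 per h
Dose 1 (220 mg at t=0 h): 220·exp(−0.02888·14) = 146.832 mg/L
Dose 2 (400 mg at t=6 h): 400·exp(−0.02888·8) = 317.480 mg/L
Dose 3 (215 mg at t=12 h): 215·exp(−0.02888·2) = 202.933 mg/L
C(14) = 146.832 + 317.480 + 202.933 = 667.246 mg/L

667.246 mg/L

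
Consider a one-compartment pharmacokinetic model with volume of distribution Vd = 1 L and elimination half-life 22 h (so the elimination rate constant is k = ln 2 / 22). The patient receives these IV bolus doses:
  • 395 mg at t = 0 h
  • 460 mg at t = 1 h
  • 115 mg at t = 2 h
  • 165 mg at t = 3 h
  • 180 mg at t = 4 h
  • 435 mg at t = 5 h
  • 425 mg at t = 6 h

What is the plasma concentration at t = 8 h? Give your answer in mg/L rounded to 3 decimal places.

k = ln 2 / 22 = 0.03151 per h
Dose 1 (395 mg at t=0 h): 395·exp(−0.03151·8) = 306.995 mg/L
Dose 2 (460 mg at t=1 h): 460·exp(−0.03151·7) = 368.957 mg/L
Dose 3 (115 mg at t=2 h): 115·exp(−0.03151·6) = 95.192 mg/L
Dose 4 (165 mg at t=3 h): 165·exp(−0.03151·5) = 140.951 mg/L
Dose 5 (180 mg at t=4 h): 180·exp(−0.03151·4) = 158.686 mg/L
Dose 6 (435 mg at t=5 h): 435·exp(−0.03151·3) = 395.767 mg/L
Dose 7 (425 mg at t=6 h): 425·exp(−0.03151·2) = 399.046 mg/L
C(8) = 306.995 + 368.957 + 95.192 + 140.951 + 158.686 + 395.767 + 399.046 = 1865.594 mg/L

1865.594 mg/L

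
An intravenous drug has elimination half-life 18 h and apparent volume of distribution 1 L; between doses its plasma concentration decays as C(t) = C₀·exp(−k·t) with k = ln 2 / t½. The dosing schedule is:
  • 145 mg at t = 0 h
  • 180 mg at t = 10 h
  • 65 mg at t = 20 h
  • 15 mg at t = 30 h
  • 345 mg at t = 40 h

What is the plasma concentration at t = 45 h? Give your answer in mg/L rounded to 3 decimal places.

k = ln 2 / 18 = 0.03851 per h
Dose 1 (145 mg at t=0 h): 145·exp(−0.03851·45) = 25.633 mg/L
Dose 2 (180 mg at t=10 h): 180·exp(−0.03851·35) = 46.767 mg/L
Dose 3 (65 mg at t=20 h): 65·exp(−0.03851·25) = 24.821 mg/L
Dose 4 (15 mg at t=30 h): 15·exp(−0.03851·15) = 8.418 mg/L
Dose 5 (345 mg at t=40 h): 345·exp(−0.03851·5) = 284.577 mg/L
C(45) = 25.633 + 46.767 + 24.821 + 8.418 + 284.577 = 390.215 mg/L

390.215 mg/L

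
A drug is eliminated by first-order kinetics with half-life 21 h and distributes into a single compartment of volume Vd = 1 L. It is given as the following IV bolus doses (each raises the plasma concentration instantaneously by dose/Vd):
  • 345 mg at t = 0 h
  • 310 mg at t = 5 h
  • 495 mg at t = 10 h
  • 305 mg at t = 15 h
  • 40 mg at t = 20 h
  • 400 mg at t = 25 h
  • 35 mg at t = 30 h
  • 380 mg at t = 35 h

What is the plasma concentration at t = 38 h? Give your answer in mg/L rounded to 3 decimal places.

k = ln 2 / 21 = 0.03301 per h
Dose 1 (345 mg at t=0 h): 345·exp(−0.03301·38) = 98.423 mg/L
Dose 2 (310 mg at t=5 h): 310·exp(−0.03301·33) = 104.307 mg/L
Dose 3 (495 mg at t=10 h): 495·exp(−0.03301·28) = 196.441 mg/L
Dose 4 (305 mg at t=15 h): 305·exp(−0.03301·23) = 142.758 mg/L
Dose 5 (40 mg at t=20 h): 40·exp(−0.03301·18) = 22.082 mg/L
Dose 6 (400 mg at t=25 h): 400·exp(−0.03301·13) = 260.440 mg/L
Dose 7 (35 mg at t=30 h): 35·exp(−0.03301·8) = 26.878 mg/L
Dose 8 (380 mg at t=35 h): 380·exp(−0.03301·3) = 344.175 mg/L
C(38) = 98.423 + 104.307 + 196.441 + 142.758 + 22.082 + 260.440 + 26.878 + 344.175 = 1195.504 mg/L

1195.504 mg/L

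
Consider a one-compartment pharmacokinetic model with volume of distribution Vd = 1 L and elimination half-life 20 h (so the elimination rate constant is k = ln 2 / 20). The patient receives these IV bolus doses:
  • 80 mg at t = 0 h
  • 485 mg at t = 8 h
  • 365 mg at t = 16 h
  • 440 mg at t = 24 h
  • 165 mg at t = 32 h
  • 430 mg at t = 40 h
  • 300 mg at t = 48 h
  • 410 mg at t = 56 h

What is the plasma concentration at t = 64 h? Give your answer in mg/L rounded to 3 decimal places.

982.125 mg/L

k = ln 2 / 20 = 0.03466 per h
Dose 1 (80 mg at t=0 h): 80·exp(−0.03466·64) = 8.706 mg/L
Dose 2 (485 mg at t=8 h): 485·exp(−0.03466·56) = 69.640 mg/L
Dose 3 (365 mg at t=16 h): 365·exp(−0.03466·48) = 69.155 mg/L
Dose 4 (440 mg at t=24 h): 440·exp(−0.03466·40) = 110.000 mg/L
Dose 5 (165 mg at t=32 h): 165·exp(−0.03466·32) = 54.430 mg/L
Dose 6 (430 mg at t=40 h): 430·exp(−0.03466·24) = 187.168 mg/L
Dose 7 (300 mg at t=48 h): 300·exp(−0.03466·16) = 172.305 mg/L
Dose 8 (410 mg at t=56 h): 410·exp(−0.03466·8) = 310.722 mg/L
C(64) = 8.706 + 69.640 + 69.155 + 110.000 + 54.430 + 187.168 + 172.305 + 310.722 = 982.125 mg/L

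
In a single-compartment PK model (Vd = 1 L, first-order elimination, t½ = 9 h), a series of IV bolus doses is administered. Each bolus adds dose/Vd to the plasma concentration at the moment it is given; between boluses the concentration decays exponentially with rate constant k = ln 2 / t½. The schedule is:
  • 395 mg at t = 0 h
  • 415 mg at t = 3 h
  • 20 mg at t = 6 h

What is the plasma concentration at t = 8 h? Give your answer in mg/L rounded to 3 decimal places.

k = ln 2 / 9 = 0.07702 per h
Dose 1 (395 mg at t=0 h): 395·exp(−0.07702·8) = 213.312 mg/L
Dose 2 (415 mg at t=3 h): 415·exp(−0.07702·5) = 282.364 mg/L
Dose 3 (20 mg at t=6 h): 20·exp(−0.07702·2) = 17.145 mg/L
C(8) = 213.312 + 282.364 + 17.145 = 512.821 mg/L

512.821 mg/L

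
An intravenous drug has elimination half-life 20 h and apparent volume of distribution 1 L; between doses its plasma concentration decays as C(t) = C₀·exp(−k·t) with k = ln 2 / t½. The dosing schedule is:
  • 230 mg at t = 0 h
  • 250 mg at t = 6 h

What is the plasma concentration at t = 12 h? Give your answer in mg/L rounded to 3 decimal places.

k = ln 2 / 20 = 0.03466 per h
Dose 1 (230 mg at t=0 h): 230·exp(−0.03466·12) = 151.743 mg/L
Dose 2 (250 mg at t=6 h): 250·exp(−0.03466·6) = 203.063 mg/L
C(12) = 151.743 + 203.063 = 354.807 mg/L

354.807 mg/L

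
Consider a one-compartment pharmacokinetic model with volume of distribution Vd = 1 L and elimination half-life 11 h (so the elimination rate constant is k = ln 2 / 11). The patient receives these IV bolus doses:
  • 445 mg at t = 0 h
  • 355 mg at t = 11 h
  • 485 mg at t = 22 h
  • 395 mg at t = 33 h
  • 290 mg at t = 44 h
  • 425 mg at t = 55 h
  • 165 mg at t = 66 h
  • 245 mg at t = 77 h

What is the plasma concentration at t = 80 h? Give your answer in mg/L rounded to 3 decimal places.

k = ln 2 / 11 = 0.06301 per h
Dose 1 (445 mg at t=0 h): 445·exp(−0.06301·80) = 2.878 mg/L
Dose 2 (355 mg at t=11 h): 355·exp(−0.06301·69) = 4.591 mg/L
Dose 3 (485 mg at t=22 h): 485·exp(−0.06301·58) = 12.546 mg/L
Dose 4 (395 mg at t=33 h): 395·exp(−0.06301·47) = 20.435 mg/L
Dose 5 (290 mg at t=44 h): 290·exp(−0.06301·36) = 30.006 mg/L
Dose 6 (425 mg at t=55 h): 425·exp(−0.06301·25) = 87.949 mg/L
Dose 7 (165 mg at t=66 h): 165·exp(−0.06301·14) = 68.290 mg/L
Dose 8 (245 mg at t=77 h): 245·exp(−0.06301·3) = 202.800 mg/L
C(80) = 2.878 + 4.591 + 12.546 + 20.435 + 30.006 + 87.949 + 68.290 + 202.800 = 429.494 mg/L

429.494 mg/L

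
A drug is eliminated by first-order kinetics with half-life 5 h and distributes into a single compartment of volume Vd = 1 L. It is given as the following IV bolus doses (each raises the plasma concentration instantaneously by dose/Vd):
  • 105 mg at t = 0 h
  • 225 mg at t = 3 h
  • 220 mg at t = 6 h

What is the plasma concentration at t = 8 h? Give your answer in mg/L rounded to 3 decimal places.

313.866 mg/L

k = ln 2 / 5 = 0.13863 per h
Dose 1 (105 mg at t=0 h): 105·exp(−0.13863·8) = 34.637 mg/L
Dose 2 (225 mg at t=3 h): 225·exp(−0.13863·5) = 112.500 mg/L
Dose 3 (220 mg at t=6 h): 220·exp(−0.13863·2) = 166.729 mg/L
C(8) = 34.637 + 112.500 + 166.729 = 313.866 mg/L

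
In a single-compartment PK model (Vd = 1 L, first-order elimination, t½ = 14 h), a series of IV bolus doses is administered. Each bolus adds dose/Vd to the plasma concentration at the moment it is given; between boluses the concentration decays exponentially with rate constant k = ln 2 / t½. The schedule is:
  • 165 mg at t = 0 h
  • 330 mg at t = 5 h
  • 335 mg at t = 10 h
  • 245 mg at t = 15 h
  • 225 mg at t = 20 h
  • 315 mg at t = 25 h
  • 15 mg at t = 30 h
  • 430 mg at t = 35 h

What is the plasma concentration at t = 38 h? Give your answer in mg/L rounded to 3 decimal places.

k = ln 2 / 14 = 0.04951 per h
Dose 1 (165 mg at t=0 h): 165·exp(−0.04951·38) = 25.142 mg/L
Dose 2 (330 mg at t=5 h): 330·exp(−0.04951·33) = 64.409 mg/L
Dose 3 (335 mg at t=10 h): 335·exp(−0.04951·28) = 83.750 mg/L
Dose 4 (245 mg at t=15 h): 245·exp(−0.04951·23) = 78.454 mg/L
Dose 5 (225 mg at t=20 h): 225·exp(−0.04951·18) = 92.288 mg/L
Dose 6 (315 mg at t=25 h): 315·exp(−0.04951·13) = 165.494 mg/L
Dose 7 (15 mg at t=30 h): 15·exp(−0.04951·8) = 10.094 mg/L
Dose 8 (430 mg at t=35 h): 430·exp(−0.04951·3) = 370.648 mg/L
C(38) = 25.142 + 64.409 + 83.750 + 78.454 + 92.288 + 165.494 + 10.094 + 370.648 = 890.279 mg/L

890.279 mg/L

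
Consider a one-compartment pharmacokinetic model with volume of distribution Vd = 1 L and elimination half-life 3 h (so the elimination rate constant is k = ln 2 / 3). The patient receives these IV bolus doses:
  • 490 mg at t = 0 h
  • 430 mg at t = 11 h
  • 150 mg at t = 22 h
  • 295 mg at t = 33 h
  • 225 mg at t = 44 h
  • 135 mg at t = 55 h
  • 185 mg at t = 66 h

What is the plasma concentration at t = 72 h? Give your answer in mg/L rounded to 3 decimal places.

49.294 mg/L

k = ln 2 / 3 = 0.23105 per h
Dose 1 (490 mg at t=0 h): 490·exp(−0.23105·72) = 0.000 mg/L
Dose 2 (430 mg at t=11 h): 430·exp(−0.23105·61) = 0.000 mg/L
Dose 3 (150 mg at t=22 h): 150·exp(−0.23105·50) = 0.001 mg/L
Dose 4 (295 mg at t=33 h): 295·exp(−0.23105·39) = 0.036 mg/L
Dose 5 (225 mg at t=44 h): 225·exp(−0.23105·28) = 0.349 mg/L
Dose 6 (135 mg at t=55 h): 135·exp(−0.23105·17) = 2.658 mg/L
Dose 7 (185 mg at t=66 h): 185·exp(−0.23105·6) = 46.250 mg/L
C(72) = 0.000 + 0.000 + 0.001 + 0.036 + 0.349 + 2.658 + 46.250 = 49.294 mg/L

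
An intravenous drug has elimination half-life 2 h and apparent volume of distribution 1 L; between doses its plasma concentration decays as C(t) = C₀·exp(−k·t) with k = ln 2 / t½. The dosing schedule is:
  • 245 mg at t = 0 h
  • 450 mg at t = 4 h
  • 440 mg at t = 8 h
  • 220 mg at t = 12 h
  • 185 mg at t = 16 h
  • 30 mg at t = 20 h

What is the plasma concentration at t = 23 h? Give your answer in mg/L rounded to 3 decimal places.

k = ln 2 / 2 = 0.34657 per h
Dose 1 (245 mg at t=0 h): 245·exp(−0.34657·23) = 0.085 mg/L
Dose 2 (450 mg at t=4 h): 450·exp(−0.34657·19) = 0.621 mg/L
Dose 3 (440 mg at t=8 h): 440·exp(−0.34657·15) = 2.431 mg/L
Dose 4 (220 mg at t=12 h): 220·exp(−0.34657·11) = 4.861 mg/L
Dose 5 (185 mg at t=16 h): 185·exp(−0.34657·7) = 16.352 mg/L
Dose 6 (30 mg at t=20 h): 30·exp(−0.34657·3) = 10.607 mg/L
C(23) = 0.085 + 0.621 + 2.431 + 4.861 + 16.352 + 10.607 = 34.957 mg/L

34.957 mg/L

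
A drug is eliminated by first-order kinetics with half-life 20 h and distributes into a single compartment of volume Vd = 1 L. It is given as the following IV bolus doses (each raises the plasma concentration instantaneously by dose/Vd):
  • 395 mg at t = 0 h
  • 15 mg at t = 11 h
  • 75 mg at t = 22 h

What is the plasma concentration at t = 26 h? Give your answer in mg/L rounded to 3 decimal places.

k = ln 2 / 20 = 0.03466 per h
Dose 1 (395 mg at t=0 h): 395·exp(−0.03466·26) = 160.420 mg/L
Dose 2 (15 mg at t=11 h): 15·exp(−0.03466·15) = 8.919 mg/L
Dose 3 (75 mg at t=22 h): 75·exp(−0.03466·4) = 65.291 mg/L
C(26) = 160.420 + 8.919 + 65.291 = 234.630 mg/L

234.630 mg/L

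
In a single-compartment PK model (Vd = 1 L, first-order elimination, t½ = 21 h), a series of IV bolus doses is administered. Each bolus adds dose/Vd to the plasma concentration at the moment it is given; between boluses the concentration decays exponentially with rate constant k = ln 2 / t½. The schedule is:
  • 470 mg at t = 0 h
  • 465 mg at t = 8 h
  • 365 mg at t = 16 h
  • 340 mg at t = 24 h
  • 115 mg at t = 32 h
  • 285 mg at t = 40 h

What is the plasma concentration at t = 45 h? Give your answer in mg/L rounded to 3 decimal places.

k = ln 2 / 21 = 0.03301 per h
Dose 1 (470 mg at t=0 h): 470·exp(−0.03301·45) = 106.423 mg/L
Dose 2 (465 mg at t=8 h): 465·exp(−0.03301·37) = 137.109 mg/L
Dose 3 (365 mg at t=16 h): 365·exp(−0.03301·29) = 140.147 mg/L
Dose 4 (340 mg at t=24 h): 340·exp(−0.03301·21) = 170.000 mg/L
Dose 5 (115 mg at t=32 h): 115·exp(−0.03301·13) = 74.877 mg/L
Dose 6 (285 mg at t=40 h): 285·exp(−0.03301·5) = 241.641 mg/L
C(45) = 106.423 + 137.109 + 140.147 + 170.000 + 74.877 + 241.641 = 870.197 mg/L

870.197 mg/L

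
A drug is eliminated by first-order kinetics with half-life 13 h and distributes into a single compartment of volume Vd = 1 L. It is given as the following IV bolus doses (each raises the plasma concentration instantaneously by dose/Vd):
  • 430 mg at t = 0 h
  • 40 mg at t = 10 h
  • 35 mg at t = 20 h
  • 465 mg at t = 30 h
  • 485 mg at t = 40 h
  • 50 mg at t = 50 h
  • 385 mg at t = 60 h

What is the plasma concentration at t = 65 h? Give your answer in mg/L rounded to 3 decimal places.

k = ln 2 / 13 = 0.05332 per h
Dose 1 (430 mg at t=0 h): 430·exp(−0.05332·65) = 13.438 mg/L
Dose 2 (40 mg at t=10 h): 40·exp(−0.05332·55) = 2.130 mg/L
Dose 3 (35 mg at t=20 h): 35·exp(−0.05332·45) = 3.177 mg/L
Dose 4 (465 mg at t=30 h): 465·exp(−0.05332·35) = 71.943 mg/L
Dose 5 (485 mg at t=40 h): 485·exp(−0.05332·25) = 127.890 mg/L
Dose 6 (50 mg at t=50 h): 50·exp(−0.05332·15) = 22.471 mg/L
Dose 7 (385 mg at t=60 h): 385·exp(−0.05332·5) = 294.904 mg/L
C(65) = 13.438 + 2.130 + 3.177 + 71.943 + 127.890 + 22.471 + 294.904 = 535.953 mg/L

535.953 mg/L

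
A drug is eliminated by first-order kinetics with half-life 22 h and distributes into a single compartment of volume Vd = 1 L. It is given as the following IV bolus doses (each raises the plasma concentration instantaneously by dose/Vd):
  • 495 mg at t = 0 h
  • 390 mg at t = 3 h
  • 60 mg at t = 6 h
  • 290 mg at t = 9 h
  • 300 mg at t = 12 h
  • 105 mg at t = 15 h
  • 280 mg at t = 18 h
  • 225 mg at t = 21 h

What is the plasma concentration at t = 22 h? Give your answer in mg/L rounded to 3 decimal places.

1458.619 mg/L

k = ln 2 / 22 = 0.03151 per h
Dose 1 (495 mg at t=0 h): 495·exp(−0.03151·22) = 247.500 mg/L
Dose 2 (390 mg at t=3 h): 390·exp(−0.03151·19) = 214.331 mg/L
Dose 3 (60 mg at t=6 h): 60·exp(−0.03151·16) = 36.243 mg/L
Dose 4 (290 mg at t=9 h): 290·exp(−0.03151·13) = 192.538 mg/L
Dose 5 (300 mg at t=12 h): 300·exp(−0.03151·10) = 218.922 mg/L
Dose 6 (105 mg at t=15 h): 105·exp(−0.03151·7) = 84.218 mg/L
Dose 7 (280 mg at t=18 h): 280·exp(−0.03151·4) = 246.846 mg/L
Dose 8 (225 mg at t=21 h): 225·exp(−0.03151·1) = 218.022 mg/L
C(22) = 247.500 + 214.331 + 36.243 + 192.538 + 218.922 + 84.218 + 246.846 + 218.022 = 1458.619 mg/L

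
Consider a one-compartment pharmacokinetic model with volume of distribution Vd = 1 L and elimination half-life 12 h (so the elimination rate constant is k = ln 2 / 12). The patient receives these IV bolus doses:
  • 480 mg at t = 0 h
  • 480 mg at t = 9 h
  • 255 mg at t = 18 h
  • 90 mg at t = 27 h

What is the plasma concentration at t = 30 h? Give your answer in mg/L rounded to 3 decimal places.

k = ln 2 / 12 = 0.05776 per h
Dose 1 (480 mg at t=0 h): 480·exp(−0.05776·30) = 84.853 mg/L
Dose 2 (480 mg at t=9 h): 480·exp(−0.05776·21) = 142.705 mg/L
Dose 3 (255 mg at t=18 h): 255·exp(−0.05776·12) = 127.500 mg/L
Dose 4 (90 mg at t=27 h): 90·exp(−0.05776·3) = 75.681 mg/L
C(30) = 84.853 + 142.705 + 127.500 + 75.681 = 430.738 mg/L

430.738 mg/L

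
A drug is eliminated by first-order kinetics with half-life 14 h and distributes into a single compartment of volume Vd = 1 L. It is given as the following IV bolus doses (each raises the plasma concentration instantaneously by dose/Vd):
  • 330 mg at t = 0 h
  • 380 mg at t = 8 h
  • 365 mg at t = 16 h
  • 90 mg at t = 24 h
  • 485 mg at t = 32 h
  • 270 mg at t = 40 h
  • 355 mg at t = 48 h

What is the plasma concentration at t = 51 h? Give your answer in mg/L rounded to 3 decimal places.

k = ln 2 / 14 = 0.04951 per h
Dose 1 (330 mg at t=0 h): 330·exp(−0.04951·51) = 26.418 mg/L
Dose 2 (380 mg at t=8 h): 380·exp(−0.04951·43) = 45.206 mg/L
Dose 3 (365 mg at t=16 h): 365·exp(−0.04951·35) = 64.523 mg/L
Dose 4 (90 mg at t=24 h): 90·exp(−0.04951·27) = 23.642 mg/L
Dose 5 (485 mg at t=32 h): 485·exp(−0.04951·19) = 189.322 mg/L
Dose 6 (270 mg at t=40 h): 270·exp(−0.04951·11) = 156.617 mg/L
Dose 7 (355 mg at t=48 h): 355·exp(−0.04951·3) = 306.000 mg/L
C(51) = 26.418 + 45.206 + 64.523 + 23.642 + 189.322 + 156.617 + 306.000 = 811.729 mg/L

811.729 mg/L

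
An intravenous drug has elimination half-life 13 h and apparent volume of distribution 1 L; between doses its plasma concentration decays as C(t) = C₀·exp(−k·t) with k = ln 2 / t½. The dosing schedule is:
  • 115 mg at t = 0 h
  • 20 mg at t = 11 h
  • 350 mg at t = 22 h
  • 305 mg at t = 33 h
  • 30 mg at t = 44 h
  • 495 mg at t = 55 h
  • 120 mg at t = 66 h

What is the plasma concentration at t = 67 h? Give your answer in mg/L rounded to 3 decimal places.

k = ln 2 / 13 = 0.05332 per h
Dose 1 (115 mg at t=0 h): 115·exp(−0.05332·67) = 3.230 mg/L
Dose 2 (20 mg at t=11 h): 20·exp(−0.05332·56) = 1.010 mg/L
Dose 3 (350 mg at t=22 h): 350·exp(−0.05332·45) = 31.772 mg/L
Dose 4 (305 mg at t=33 h): 305·exp(−0.05332·34) = 49.773 mg/L
Dose 5 (30 mg at t=44 h): 30·exp(−0.05332·23) = 8.801 mg/L
Dose 6 (495 mg at t=55 h): 495·exp(−0.05332·12) = 261.055 mg/L
Dose 7 (120 mg at t=66 h): 120·exp(−0.05332·1) = 113.769 mg/L
C(67) = 3.230 + 1.010 + 31.772 + 49.773 + 8.801 + 261.055 + 113.769 = 469.409 mg/L

469.409 mg/L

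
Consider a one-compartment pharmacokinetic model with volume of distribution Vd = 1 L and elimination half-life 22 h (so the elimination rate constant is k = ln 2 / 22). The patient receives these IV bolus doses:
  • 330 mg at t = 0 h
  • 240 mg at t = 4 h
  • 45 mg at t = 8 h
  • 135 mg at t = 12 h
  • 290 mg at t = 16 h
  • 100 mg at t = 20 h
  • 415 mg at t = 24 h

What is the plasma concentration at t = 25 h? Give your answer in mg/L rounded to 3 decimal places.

1095.880 mg/L

k = ln 2 / 22 = 0.03151 per h
Dose 1 (330 mg at t=0 h): 330·exp(−0.03151·25) = 150.119 mg/L
Dose 2 (240 mg at t=4 h): 240·exp(−0.03151·21) = 123.841 mg/L
Dose 3 (45 mg at t=8 h): 45·exp(−0.03151·17) = 26.339 mg/L
Dose 4 (135 mg at t=12 h): 135·exp(−0.03151·13) = 89.630 mg/L
Dose 5 (290 mg at t=16 h): 290·exp(−0.03151·9) = 218.398 mg/L
Dose 6 (100 mg at t=20 h): 100·exp(−0.03151·5) = 85.425 mg/L
Dose 7 (415 mg at t=24 h): 415·exp(−0.03151·1) = 402.129 mg/L
C(25) = 150.119 + 123.841 + 26.339 + 89.630 + 218.398 + 85.425 + 402.129 = 1095.880 mg/L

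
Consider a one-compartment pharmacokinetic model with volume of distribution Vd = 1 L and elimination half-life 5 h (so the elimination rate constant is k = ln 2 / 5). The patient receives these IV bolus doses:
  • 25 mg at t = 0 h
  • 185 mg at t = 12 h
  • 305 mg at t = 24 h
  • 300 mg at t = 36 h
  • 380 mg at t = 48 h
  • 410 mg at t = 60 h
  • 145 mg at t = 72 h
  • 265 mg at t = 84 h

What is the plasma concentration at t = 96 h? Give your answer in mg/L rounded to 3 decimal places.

58.780 mg/L

k = ln 2 / 5 = 0.13863 per h
Dose 1 (25 mg at t=0 h): 25·exp(−0.13863·96) = 0.000 mg/L
Dose 2 (185 mg at t=12 h): 185·exp(−0.13863·84) = 0.002 mg/L
Dose 3 (305 mg at t=24 h): 305·exp(−0.13863·72) = 0.014 mg/L
Dose 4 (300 mg at t=36 h): 300·exp(−0.13863·60) = 0.073 mg/L
Dose 5 (380 mg at t=48 h): 380·exp(−0.13863·48) = 0.490 mg/L
Dose 6 (410 mg at t=60 h): 410·exp(−0.13863·36) = 2.788 mg/L
Dose 7 (145 mg at t=72 h): 145·exp(−0.13863·24) = 5.205 mg/L
Dose 8 (265 mg at t=84 h): 265·exp(−0.13863·12) = 50.208 mg/L
C(96) = 0.000 + 0.002 + 0.014 + 0.073 + 0.490 + 2.788 + 5.205 + 50.208 = 58.780 mg/L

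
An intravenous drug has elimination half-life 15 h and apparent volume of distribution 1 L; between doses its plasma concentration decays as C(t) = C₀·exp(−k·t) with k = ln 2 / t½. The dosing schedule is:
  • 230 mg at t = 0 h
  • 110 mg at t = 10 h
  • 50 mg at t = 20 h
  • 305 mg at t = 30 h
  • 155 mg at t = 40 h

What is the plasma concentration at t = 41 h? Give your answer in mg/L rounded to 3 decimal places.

411.253 mg/L

k = ln 2 / 15 = 0.04621 per h
Dose 1 (230 mg at t=0 h): 230·exp(−0.04621·41) = 34.587 mg/L
Dose 2 (110 mg at t=10 h): 110·exp(−0.04621·31) = 26.258 mg/L
Dose 3 (50 mg at t=20 h): 50·exp(−0.04621·21) = 18.946 mg/L
Dose 4 (305 mg at t=30 h): 305·exp(−0.04621·11) = 183.461 mg/L
Dose 5 (155 mg at t=40 h): 155·exp(−0.04621·1) = 148.000 mg/L
C(41) = 34.587 + 26.258 + 18.946 + 183.461 + 148.000 = 411.253 mg/L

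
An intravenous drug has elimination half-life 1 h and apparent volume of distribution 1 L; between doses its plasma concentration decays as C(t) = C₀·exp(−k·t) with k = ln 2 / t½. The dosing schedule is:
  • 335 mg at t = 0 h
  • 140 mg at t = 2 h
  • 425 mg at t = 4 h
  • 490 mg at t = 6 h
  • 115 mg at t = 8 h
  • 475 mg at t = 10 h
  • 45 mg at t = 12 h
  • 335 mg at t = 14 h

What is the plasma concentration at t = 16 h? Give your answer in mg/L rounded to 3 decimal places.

k = ln 2 / 1 = 0.69315 per h
Dose 1 (335 mg at t=0 h): 335·exp(−0.69315·16) = 0.005 mg/L
Dose 2 (140 mg at t=2 h): 140·exp(−0.69315·14) = 0.009 mg/L
Dose 3 (425 mg at t=4 h): 425·exp(−0.69315·12) = 0.104 mg/L
Dose 4 (490 mg at t=6 h): 490·exp(−0.69315·10) = 0.479 mg/L
Dose 5 (115 mg at t=8 h): 115·exp(−0.69315·8) = 0.449 mg/L
Dose 6 (475 mg at t=10 h): 475·exp(−0.69315·6) = 7.422 mg/L
Dose 7 (45 mg at t=12 h): 45·exp(−0.69315·4) = 2.812 mg/L
Dose 8 (335 mg at t=14 h): 335·exp(−0.69315·2) = 83.750 mg/L
C(16) = 0.005 + 0.009 + 0.104 + 0.479 + 0.449 + 7.422 + 2.812 + 83.750 = 95.030 mg/L

95.030 mg/L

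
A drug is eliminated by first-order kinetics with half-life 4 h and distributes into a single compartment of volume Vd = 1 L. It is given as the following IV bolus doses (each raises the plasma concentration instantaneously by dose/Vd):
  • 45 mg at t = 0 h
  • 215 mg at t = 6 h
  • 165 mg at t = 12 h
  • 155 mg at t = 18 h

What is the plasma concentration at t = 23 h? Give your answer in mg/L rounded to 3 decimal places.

k = ln 2 / 4 = 0.17329 per h
Dose 1 (45 mg at t=0 h): 45·exp(−0.17329·23) = 0.836 mg/L
Dose 2 (215 mg at t=6 h): 215·exp(−0.17329·17) = 11.300 mg/L
Dose 3 (165 mg at t=12 h): 165·exp(−0.17329·11) = 24.527 mg/L
Dose 4 (155 mg at t=18 h): 155·exp(−0.17329·5) = 65.169 mg/L
C(23) = 0.836 + 11.300 + 24.527 + 65.169 = 101.833 mg/L

101.833 mg/L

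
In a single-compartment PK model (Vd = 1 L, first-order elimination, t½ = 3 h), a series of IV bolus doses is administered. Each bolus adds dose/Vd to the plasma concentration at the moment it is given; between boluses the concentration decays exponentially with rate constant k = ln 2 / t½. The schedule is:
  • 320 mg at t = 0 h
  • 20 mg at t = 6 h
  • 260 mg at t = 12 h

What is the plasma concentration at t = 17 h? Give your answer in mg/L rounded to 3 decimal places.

89.769 mg/L

k = ln 2 / 3 = 0.23105 per h
Dose 1 (320 mg at t=0 h): 320·exp(−0.23105·17) = 6.300 mg/L
Dose 2 (20 mg at t=6 h): 20·exp(−0.23105·11) = 1.575 mg/L
Dose 3 (260 mg at t=12 h): 260·exp(−0.23105·5) = 81.895 mg/L
C(17) = 6.300 + 1.575 + 81.895 = 89.769 mg/L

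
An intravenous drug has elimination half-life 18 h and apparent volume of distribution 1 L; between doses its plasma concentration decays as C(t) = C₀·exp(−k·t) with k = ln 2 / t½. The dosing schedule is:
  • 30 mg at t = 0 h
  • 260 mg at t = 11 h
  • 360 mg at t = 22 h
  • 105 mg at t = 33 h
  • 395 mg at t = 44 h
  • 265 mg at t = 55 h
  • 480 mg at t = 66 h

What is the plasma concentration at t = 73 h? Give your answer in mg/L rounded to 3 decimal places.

k = ln 2 / 18 = 0.03851 per h
Dose 1 (30 mg at t=0 h): 30·exp(−0.03851·73) = 1.804 mg/L
Dose 2 (260 mg at t=11 h): 260·exp(−0.03851·62) = 23.883 mg/L
Dose 3 (360 mg at t=22 h): 360·exp(−0.03851·51) = 50.511 mg/L
Dose 4 (105 mg at t=33 h): 105·exp(−0.03851·40) = 22.503 mg/L
Dose 5 (395 mg at t=44 h): 395·exp(−0.03851·29) = 129.302 mg/L
Dose 6 (265 mg at t=55 h): 265·exp(−0.03851·18) = 132.500 mg/L
Dose 7 (480 mg at t=66 h): 480·exp(−0.03851·7) = 366.584 mg/L
C(73) = 1.804 + 23.883 + 50.511 + 22.503 + 129.302 + 132.500 + 366.584 = 727.087 mg/L

727.087 mg/L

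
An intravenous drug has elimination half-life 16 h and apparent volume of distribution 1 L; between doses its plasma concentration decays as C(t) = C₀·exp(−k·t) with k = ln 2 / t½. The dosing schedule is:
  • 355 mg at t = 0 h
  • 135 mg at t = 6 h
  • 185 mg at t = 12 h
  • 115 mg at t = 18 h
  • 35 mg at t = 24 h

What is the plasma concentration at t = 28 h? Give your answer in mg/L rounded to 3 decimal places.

k = ln 2 / 16 = 0.04332 per h
Dose 1 (355 mg at t=0 h): 355·exp(−0.04332·28) = 105.542 mg/L
Dose 2 (135 mg at t=6 h): 135·exp(−0.04332·22) = 52.050 mg/L
Dose 3 (185 mg at t=12 h): 185·exp(−0.04332·16) = 92.500 mg/L
Dose 4 (115 mg at t=18 h): 115·exp(−0.04332·10) = 74.568 mg/L
Dose 5 (35 mg at t=24 h): 35·exp(−0.04332·4) = 29.431 mg/L
C(28) = 105.542 + 52.050 + 92.500 + 74.568 + 29.431 = 354.091 mg/L

354.091 mg/L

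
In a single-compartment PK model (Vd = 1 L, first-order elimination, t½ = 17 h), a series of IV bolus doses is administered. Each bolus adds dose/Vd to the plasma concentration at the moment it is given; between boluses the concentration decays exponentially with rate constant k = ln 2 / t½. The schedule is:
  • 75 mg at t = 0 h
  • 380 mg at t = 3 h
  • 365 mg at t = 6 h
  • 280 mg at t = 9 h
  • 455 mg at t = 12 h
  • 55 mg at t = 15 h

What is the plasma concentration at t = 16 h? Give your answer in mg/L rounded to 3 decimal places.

1155.308 mg/L

k = ln 2 / 17 = 0.04077 per h
Dose 1 (75 mg at t=0 h): 75·exp(−0.04077·16) = 39.061 mg/L
Dose 2 (380 mg at t=3 h): 380·exp(−0.04077·13) = 223.658 mg/L
Dose 3 (365 mg at t=6 h): 365·exp(−0.04077·10) = 242.782 mg/L
Dose 4 (280 mg at t=9 h): 280·exp(−0.04077·7) = 210.477 mg/L
Dose 5 (455 mg at t=12 h): 455·exp(−0.04077·4) = 386.528 mg/L
Dose 6 (55 mg at t=15 h): 55·exp(−0.04077·1) = 52.803 mg/L
C(16) = 39.061 + 223.658 + 242.782 + 210.477 + 386.528 + 52.803 = 1155.308 mg/L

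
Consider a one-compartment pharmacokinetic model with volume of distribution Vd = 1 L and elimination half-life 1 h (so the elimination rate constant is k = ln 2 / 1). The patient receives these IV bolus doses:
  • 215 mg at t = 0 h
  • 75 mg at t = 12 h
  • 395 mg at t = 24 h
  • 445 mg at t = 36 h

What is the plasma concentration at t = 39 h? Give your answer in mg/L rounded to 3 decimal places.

55.637 mg/L

k = ln 2 / 1 = 0.69315 per h
Dose 1 (215 mg at t=0 h): 215·exp(−0.69315·39) = 0.000 mg/L
Dose 2 (75 mg at t=12 h): 75·exp(−0.69315·27) = 0.000 mg/L
Dose 3 (395 mg at t=24 h): 395·exp(−0.69315·15) = 0.012 mg/L
Dose 4 (445 mg at t=36 h): 445·exp(−0.69315·3) = 55.625 mg/L
C(39) = 0.000 + 0.000 + 0.012 + 55.625 = 55.637 mg/L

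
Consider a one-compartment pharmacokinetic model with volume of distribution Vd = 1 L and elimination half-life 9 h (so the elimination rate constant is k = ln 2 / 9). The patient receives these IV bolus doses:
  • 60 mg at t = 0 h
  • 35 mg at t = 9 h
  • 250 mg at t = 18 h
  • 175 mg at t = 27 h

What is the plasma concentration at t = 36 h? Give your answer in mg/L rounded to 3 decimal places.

158.125 mg/L

k = ln 2 / 9 = 0.07702 per h
Dose 1 (60 mg at t=0 h): 60·exp(−0.07702·36) = 3.750 mg/L
Dose 2 (35 mg at t=9 h): 35·exp(−0.07702·27) = 4.375 mg/L
Dose 3 (250 mg at t=18 h): 250·exp(−0.07702·18) = 62.500 mg/L
Dose 4 (175 mg at t=27 h): 175·exp(−0.07702·9) = 87.500 mg/L
C(36) = 3.750 + 4.375 + 62.500 + 87.500 = 158.125 mg/L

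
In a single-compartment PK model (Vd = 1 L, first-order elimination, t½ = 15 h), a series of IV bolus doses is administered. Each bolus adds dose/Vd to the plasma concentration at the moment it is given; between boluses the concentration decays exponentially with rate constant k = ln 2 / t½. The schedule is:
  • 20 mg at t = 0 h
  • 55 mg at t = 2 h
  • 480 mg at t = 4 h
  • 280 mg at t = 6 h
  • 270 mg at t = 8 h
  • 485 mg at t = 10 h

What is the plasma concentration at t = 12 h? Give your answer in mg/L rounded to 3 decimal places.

1256.614 mg/L

k = ln 2 / 15 = 0.04621 per h
Dose 1 (20 mg at t=0 h): 20·exp(−0.04621·12) = 11.487 mg/L
Dose 2 (55 mg at t=2 h): 55·exp(−0.04621·10) = 34.648 mg/L
Dose 3 (480 mg at t=4 h): 480·exp(−0.04621·8) = 331.659 mg/L
Dose 4 (280 mg at t=6 h): 280·exp(−0.04621·6) = 212.200 mg/L
Dose 5 (270 mg at t=8 h): 270·exp(−0.04621·4) = 224.434 mg/L
Dose 6 (485 mg at t=10 h): 485·exp(−0.04621·2) = 442.185 mg/L
C(12) = 11.487 + 34.648 + 331.659 + 212.200 + 224.434 + 442.185 = 1256.614 mg/L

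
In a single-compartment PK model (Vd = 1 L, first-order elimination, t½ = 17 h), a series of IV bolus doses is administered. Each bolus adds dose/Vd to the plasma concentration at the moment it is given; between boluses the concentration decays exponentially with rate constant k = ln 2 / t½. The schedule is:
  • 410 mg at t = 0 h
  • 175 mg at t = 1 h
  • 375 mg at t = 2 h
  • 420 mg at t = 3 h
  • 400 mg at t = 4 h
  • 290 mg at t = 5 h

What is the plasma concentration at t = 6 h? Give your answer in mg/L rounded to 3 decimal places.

1801.049 mg/L

k = ln 2 / 17 = 0.04077 per h
Dose 1 (410 mg at t=0 h): 410·exp(−0.04077·6) = 321.024 mg/L
Dose 2 (175 mg at t=1 h): 175·exp(−0.04077·5) = 142.725 mg/L
Dose 3 (375 mg at t=2 h): 375·exp(−0.04077·4) = 318.567 mg/L
Dose 4 (420 mg at t=3 h): 420·exp(−0.04077·3) = 371.643 mg/L
Dose 5 (400 mg at t=4 h): 400·exp(−0.04077·2) = 368.676 mg/L
Dose 6 (290 mg at t=5 h): 290·exp(−0.04077·1) = 278.414 mg/L
C(6) = 321.024 + 142.725 + 318.567 + 371.643 + 368.676 + 278.414 = 1801.049 mg/L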